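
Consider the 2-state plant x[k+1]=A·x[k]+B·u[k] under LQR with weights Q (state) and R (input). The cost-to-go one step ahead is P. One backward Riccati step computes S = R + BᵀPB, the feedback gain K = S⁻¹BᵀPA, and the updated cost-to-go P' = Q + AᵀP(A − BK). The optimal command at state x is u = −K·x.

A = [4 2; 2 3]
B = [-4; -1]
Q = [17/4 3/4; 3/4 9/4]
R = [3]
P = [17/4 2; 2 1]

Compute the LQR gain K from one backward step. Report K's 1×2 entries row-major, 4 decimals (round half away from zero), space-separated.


BᵀP = [-19.0000 -9.0000]
S = R + BᵀPB = [3] + [85.0000] = [88.0000]
BᵀPA = [-94.0000 -65.0000]
K = S⁻¹·BᵀPA = [-1.0682 -0.7386]
A−BK = [-0.2727 -0.9545; 0.9318 2.2614]
AᵀP(A−BK) = [3.5909 2.5682; 2.5682 1.9886]
P' = Q + AᵀP(A−BK) = [7.8409 3.3182; 3.3182 4.2386]
tr(P') = 12.0795

-1.0682 -0.7386


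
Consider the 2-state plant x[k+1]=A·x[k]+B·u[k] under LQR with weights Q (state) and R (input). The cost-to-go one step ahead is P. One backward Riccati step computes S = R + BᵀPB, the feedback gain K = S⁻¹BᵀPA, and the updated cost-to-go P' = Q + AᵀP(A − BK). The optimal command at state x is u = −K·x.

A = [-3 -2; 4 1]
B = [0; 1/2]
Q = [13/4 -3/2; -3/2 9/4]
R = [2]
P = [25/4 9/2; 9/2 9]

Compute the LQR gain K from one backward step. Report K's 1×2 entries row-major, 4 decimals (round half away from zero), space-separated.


2.6471 0.0000

BᵀP = [2.2500 4.5000]
S = R + BᵀPB = [2] + [2.2500] = [4.2500]
BᵀPA = [11.2500 0.0000]
K = S⁻¹·BᵀPA = [2.6471 0.0000]
A−BK = [-3.0000 -2.0000; 2.6765 1.0000]
AᵀP(A−BK) = [62.4706 24.0000; 24.0000 16.0000]
P' = Q + AᵀP(A−BK) = [65.7206 22.5000; 22.5000 18.2500]
tr(P') = 83.9706


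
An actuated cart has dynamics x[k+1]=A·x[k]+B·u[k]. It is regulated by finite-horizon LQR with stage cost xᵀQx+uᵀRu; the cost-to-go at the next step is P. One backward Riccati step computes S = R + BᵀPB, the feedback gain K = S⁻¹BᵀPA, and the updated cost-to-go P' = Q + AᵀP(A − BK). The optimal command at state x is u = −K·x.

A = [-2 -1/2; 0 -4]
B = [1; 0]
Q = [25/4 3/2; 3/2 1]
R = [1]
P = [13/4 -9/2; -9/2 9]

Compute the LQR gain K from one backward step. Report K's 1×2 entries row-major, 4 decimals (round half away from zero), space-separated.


-1.5294 3.8529

BᵀP = [3.2500 -4.5000]
S = R + BᵀPB = [1] + [3.2500] = [4.2500]
BᵀPA = [-6.5000 16.3750]
K = S⁻¹·BᵀPA = [-1.5294 3.8529]
A−BK = [-0.4706 -4.3529; 0.0000 -4.0000]
AᵀP(A−BK) = [3.0588 -7.7059; -7.7059 63.7206]
P' = Q + AᵀP(A−BK) = [9.3088 -6.2059; -6.2059 64.7206]
tr(P') = 74.0294


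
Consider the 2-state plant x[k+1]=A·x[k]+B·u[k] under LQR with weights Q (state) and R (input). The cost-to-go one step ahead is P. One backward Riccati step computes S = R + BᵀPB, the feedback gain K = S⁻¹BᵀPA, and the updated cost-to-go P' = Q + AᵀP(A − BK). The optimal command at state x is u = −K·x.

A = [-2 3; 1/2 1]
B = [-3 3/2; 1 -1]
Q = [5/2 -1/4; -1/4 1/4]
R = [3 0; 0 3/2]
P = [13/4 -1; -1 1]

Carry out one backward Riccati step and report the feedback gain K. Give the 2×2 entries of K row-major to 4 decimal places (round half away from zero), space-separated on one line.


BᵀP = [-10.7500 4.0000; 5.8750 -2.5000]
S = R + BᵀPB = [3 0; 0 3/2] + [36.2500 -20.1250; -20.1250 11.3125] = [39.2500 -20.1250; -20.1250 12.8125]
BᵀPA = [23.5000 -28.2500; -13.0000 15.1250]
K = S⁻¹·BᵀPA = [0.4033 -0.5881; -0.3812 0.2567]
A−BK = [-0.2184 0.8506; -0.2845 1.8448]
AᵀP(A−BK) = [0.8175 -1.3420; -1.3420 3.7529]
P' = Q + AᵀP(A−BK) = [3.3175 -1.5920; -1.5920 4.0029]
tr(P') = 7.3204

0.4033 -0.5881 -0.3812 0.2567


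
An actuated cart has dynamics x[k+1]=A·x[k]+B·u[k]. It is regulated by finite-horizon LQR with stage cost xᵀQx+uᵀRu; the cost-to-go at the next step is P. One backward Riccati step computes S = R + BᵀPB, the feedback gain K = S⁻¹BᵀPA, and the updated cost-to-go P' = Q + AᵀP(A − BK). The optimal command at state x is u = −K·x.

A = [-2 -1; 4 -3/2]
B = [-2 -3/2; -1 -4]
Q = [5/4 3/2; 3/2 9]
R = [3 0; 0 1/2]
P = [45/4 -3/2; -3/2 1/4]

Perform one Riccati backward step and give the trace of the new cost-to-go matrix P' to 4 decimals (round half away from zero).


BᵀP = [-21.0000 2.7500; -10.8750 1.2500]
S = R + BᵀPB = [3 0; 0 1/2] + [39.2500 20.5000; 20.5000 11.3125] = [42.2500 20.5000; 20.5000 11.8125]
BᵀPA = [53.0000 16.8750; 26.7500 9.0000]
K = S⁻¹·BᵀPA = [0.9855 0.1882; 0.5542 0.4353]
A−BK = [0.8024 0.0293; 7.2024 0.4293]
AᵀP(A−BK) = [5.9417 0.8813; 0.8813 0.2190]
P' = Q + AᵀP(A−BK) = [7.1917 2.3813; 2.3813 9.2190]
tr(P') = 16.4107

16.4107


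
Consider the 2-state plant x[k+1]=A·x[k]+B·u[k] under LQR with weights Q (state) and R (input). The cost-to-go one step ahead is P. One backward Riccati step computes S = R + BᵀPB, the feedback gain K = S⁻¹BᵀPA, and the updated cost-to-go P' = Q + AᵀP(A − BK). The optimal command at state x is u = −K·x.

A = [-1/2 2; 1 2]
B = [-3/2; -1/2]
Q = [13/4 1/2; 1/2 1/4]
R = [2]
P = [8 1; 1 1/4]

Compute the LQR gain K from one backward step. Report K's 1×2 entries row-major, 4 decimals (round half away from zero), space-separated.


0.2145 -1.3101

BᵀP = [-12.5000 -1.6250]
S = R + BᵀPB = [2] + [19.5625] = [21.5625]
BᵀPA = [4.6250 -28.2500]
K = S⁻¹·BᵀPA = [0.2145 -1.3101]
A−BK = [-0.1783 0.0348; 1.1072 1.3449]
AᵀP(A−BK) = [0.2580 -0.4406; -0.4406 3.9884]
P' = Q + AᵀP(A−BK) = [3.5080 0.0594; 0.0594 4.2384]
tr(P') = 7.7464


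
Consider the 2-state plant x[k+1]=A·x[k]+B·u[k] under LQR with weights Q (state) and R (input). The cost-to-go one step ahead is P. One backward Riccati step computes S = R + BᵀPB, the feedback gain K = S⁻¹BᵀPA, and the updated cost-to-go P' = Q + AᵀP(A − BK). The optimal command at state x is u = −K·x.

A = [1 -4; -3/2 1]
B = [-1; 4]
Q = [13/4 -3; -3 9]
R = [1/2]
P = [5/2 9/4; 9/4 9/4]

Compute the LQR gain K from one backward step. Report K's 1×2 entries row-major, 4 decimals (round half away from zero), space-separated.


BᵀP = [6.5000 6.7500]
S = R + BᵀPB = [1/2] + [20.5000] = [21.0000]
BᵀPA = [-3.6250 -19.2500]
K = S⁻¹·BᵀPA = [-0.1726 -0.9167]
A−BK = [0.8274 -4.9167; -0.8095 4.6667]
AᵀP(A−BK) = [0.1868 -0.9479; -0.9479 6.6042]
P' = Q + AᵀP(A−BK) = [3.4368 -3.9479; -3.9479 15.6042]
tr(P') = 19.0409

-0.1726 -0.9167


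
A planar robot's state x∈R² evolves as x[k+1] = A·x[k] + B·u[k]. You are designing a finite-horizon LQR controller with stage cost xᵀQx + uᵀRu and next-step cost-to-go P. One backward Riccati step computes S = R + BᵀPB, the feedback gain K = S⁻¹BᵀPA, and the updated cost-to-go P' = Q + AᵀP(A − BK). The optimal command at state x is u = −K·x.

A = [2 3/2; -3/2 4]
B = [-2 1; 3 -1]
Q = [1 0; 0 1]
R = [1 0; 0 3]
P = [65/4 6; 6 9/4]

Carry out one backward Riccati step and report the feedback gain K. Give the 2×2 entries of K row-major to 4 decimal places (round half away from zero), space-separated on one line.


-1.2666 -2.5125 0.3325 0.7509

BᵀP = [-14.5000 -5.2500; 10.2500 3.7500]
S = R + BᵀPB = [1 0; 0 3] + [13.2500 -9.2500; -9.2500 6.5000] = [14.2500 -9.2500; -9.2500 9.5000]
BᵀPA = [-21.1250 -42.7500; 14.8750 30.3750]
K = S⁻¹·BᵀPA = [-1.2666 -2.5125; 0.3325 0.7509]
A−BK = [-0.8657 -4.2760; 2.6324 12.2886]
AᵀP(A−BK) = [2.3592 5.5022; 5.5022 14.3413]
P' = Q + AᵀP(A−BK) = [3.3592 5.5022; 5.5022 15.3413]
tr(P') = 18.7004


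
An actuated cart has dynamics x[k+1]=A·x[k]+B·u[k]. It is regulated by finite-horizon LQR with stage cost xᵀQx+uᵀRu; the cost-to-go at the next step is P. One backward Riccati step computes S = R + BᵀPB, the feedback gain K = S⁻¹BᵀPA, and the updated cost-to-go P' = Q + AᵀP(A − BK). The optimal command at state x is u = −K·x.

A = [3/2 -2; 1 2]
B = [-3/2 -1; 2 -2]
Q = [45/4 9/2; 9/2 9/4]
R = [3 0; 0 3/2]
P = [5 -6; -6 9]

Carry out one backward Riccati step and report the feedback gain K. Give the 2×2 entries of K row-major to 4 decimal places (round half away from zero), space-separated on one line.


BᵀP = [-19.5000 27.0000; 7.0000 -12.0000]
S = R + BᵀPB = [3 0; 0 3/2] + [83.2500 -34.5000; -34.5000 17.0000] = [86.2500 -34.5000; -34.5000 18.5000]
BᵀPA = [-2.2500 93.0000; -1.5000 -38.0000]
K = S⁻¹·BᵀPA = [-0.2303 1.0102; -0.5106 -0.1702]
A−BK = [0.6438 -0.6549; 0.4394 -0.3608]
AᵀP(A−BK) = [0.9658 -0.9824; -0.9824 3.5856]
P' = Q + AᵀP(A−BK) = [12.2158 3.5176; 3.5176 5.8356]
tr(P') = 18.0513

-0.2303 1.0102 -0.5106 -0.1702


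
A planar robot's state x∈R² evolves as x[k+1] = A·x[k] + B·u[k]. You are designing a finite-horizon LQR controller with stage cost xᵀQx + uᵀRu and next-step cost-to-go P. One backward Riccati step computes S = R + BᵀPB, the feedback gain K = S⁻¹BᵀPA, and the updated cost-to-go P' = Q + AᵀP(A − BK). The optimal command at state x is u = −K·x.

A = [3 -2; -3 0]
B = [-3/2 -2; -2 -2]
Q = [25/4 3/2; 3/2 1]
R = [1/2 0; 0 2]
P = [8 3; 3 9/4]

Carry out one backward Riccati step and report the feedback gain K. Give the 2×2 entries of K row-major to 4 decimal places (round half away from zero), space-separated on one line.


0.4075 0.2717 -0.8434 0.4377

BᵀP = [-18.0000 -9.0000; -22.0000 -10.5000]
S = R + BᵀPB = [1/2 0; 0 2] + [45.0000 54.0000; 54.0000 65.0000] = [45.5000 54.0000; 54.0000 67.0000]
BᵀPA = [-27.0000 36.0000; -34.5000 44.0000]
K = S⁻¹·BᵀPA = [0.4075 0.2717; -0.8434 0.4377]
A−BK = [1.9245 -0.7170; -3.8717 1.4189]
AᵀP(A−BK) = [20.1566 -7.5623; -7.5623 2.9585]
P' = Q + AᵀP(A−BK) = [26.4066 -6.0623; -6.0623 3.9585]
tr(P') = 30.3651


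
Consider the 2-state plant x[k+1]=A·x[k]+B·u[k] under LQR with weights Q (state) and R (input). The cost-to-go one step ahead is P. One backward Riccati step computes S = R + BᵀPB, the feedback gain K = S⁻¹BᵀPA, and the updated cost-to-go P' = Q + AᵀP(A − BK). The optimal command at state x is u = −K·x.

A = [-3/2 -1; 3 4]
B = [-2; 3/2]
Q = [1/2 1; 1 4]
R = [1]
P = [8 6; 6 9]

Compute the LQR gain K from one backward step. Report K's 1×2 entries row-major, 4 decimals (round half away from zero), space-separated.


BᵀP = [-7.0000 1.5000]
S = R + BᵀPB = [1] + [16.2500] = [17.2500]
BᵀPA = [15.0000 13.0000]
K = S⁻¹·BᵀPA = [0.8696 0.7536]
A−BK = [0.2391 0.5072; 1.6957 2.8696]
AᵀP(A−BK) = [31.9565 54.6957; 54.6957 94.2029]
P' = Q + AᵀP(A−BK) = [32.4565 55.6957; 55.6957 98.2029]
tr(P') = 130.6594

0.8696 0.7536


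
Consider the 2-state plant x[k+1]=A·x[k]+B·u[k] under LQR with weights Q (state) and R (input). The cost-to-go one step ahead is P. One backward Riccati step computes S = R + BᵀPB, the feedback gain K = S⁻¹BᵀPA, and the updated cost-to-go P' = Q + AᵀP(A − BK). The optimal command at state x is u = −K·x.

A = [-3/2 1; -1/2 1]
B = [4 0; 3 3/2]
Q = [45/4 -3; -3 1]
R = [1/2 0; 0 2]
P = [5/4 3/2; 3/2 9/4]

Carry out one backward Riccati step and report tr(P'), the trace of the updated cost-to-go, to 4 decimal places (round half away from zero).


BᵀP = [9.5000 12.7500; 2.2500 3.3750]
S = R + BᵀPB = [1/2 0; 0 2] + [76.2500 19.1250; 19.1250 5.0625] = [76.7500 19.1250; 19.1250 7.0625]
BᵀPA = [-20.6250 22.2500; -5.0625 5.6250]
K = S⁻¹·BᵀPA = [-0.2771 0.2812; 0.0335 0.0351]
A−BK = [-0.3917 -0.1246; 0.2810 0.1039]
AᵀP(A−BK) = [0.0799 -0.0235; -0.0235 0.0468]
P' = Q + AᵀP(A−BK) = [11.3299 -3.0235; -3.0235 1.0468]
tr(P') = 12.3767

12.3767


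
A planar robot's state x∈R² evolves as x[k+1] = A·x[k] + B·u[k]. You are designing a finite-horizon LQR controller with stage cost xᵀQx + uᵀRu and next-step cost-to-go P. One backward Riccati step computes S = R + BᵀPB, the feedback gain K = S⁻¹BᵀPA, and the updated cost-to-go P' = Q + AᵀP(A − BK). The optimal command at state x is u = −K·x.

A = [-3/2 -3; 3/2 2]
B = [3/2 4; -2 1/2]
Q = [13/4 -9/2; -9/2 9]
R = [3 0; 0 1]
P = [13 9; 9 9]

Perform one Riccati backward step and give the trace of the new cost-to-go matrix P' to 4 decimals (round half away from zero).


BᵀP = [1.5000 -4.5000; 56.5000 40.5000]
S = R + BᵀPB = [3 0; 0 1] + [11.2500 3.7500; 3.7500 246.2500] = [14.2500 3.7500; 3.7500 247.2500]
BᵀPA = [-9.0000 -13.5000; -24.0000 -88.5000]
K = S⁻¹·BᵀPA = [-0.6085 -0.8566; -0.0878 -0.3449]
A−BK = [-0.2359 -0.3353; 0.3270 0.4593]
AᵀP(A−BK) = [1.4157 2.0120; 2.0120 2.9083]
P' = Q + AᵀP(A−BK) = [4.6657 -2.4880; -2.4880 11.9083]
tr(P') = 16.5740

16.5740


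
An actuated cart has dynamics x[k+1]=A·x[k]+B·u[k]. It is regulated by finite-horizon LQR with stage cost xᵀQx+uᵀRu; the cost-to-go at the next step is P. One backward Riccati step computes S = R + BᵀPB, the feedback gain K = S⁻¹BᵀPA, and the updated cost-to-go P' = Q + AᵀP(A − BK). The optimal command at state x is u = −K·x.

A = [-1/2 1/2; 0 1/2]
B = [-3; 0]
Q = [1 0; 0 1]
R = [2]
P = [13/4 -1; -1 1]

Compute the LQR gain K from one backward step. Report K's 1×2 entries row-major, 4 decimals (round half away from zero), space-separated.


0.1560 -0.1080

BᵀP = [-9.7500 3.0000]
S = R + BᵀPB = [2] + [29.2500] = [31.2500]
BᵀPA = [4.8750 -3.3750]
K = S⁻¹·BᵀPA = [0.1560 -0.1080]
A−BK = [-0.0320 0.1760; 0.0000 0.5000]
AᵀP(A−BK) = [0.0520 -0.0360; -0.0360 0.1980]
P' = Q + AᵀP(A−BK) = [1.0520 -0.0360; -0.0360 1.1980]
tr(P') = 2.2500


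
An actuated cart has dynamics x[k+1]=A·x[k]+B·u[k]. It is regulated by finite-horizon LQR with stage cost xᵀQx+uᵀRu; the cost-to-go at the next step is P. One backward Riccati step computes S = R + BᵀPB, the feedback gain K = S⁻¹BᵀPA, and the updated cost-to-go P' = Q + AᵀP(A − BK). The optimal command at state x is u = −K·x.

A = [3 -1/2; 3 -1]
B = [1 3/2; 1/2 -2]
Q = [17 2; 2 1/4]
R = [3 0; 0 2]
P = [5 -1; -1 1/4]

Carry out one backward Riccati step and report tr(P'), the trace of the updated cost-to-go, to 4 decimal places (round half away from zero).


BᵀP = [4.5000 -0.8750; 9.5000 -2.0000]
S = R + BᵀPB = [3 0; 0 2] + [4.0625 8.5000; 8.5000 18.2500] = [7.0625 8.5000; 8.5000 20.2500]
BᵀPA = [10.8750 -1.3750; 22.5000 -2.7500]
K = S⁻¹·BᵀPA = [0.4094 -0.0631; 0.9393 -0.1093]
A−BK = [1.1817 -0.2729; 4.6739 -1.1870]
AᵀP(A−BK) = [3.6644 -0.6041; -0.6041 0.1126]
P' = Q + AᵀP(A−BK) = [20.6644 1.3959; 1.3959 0.3626]
tr(P') = 21.0270

21.0270


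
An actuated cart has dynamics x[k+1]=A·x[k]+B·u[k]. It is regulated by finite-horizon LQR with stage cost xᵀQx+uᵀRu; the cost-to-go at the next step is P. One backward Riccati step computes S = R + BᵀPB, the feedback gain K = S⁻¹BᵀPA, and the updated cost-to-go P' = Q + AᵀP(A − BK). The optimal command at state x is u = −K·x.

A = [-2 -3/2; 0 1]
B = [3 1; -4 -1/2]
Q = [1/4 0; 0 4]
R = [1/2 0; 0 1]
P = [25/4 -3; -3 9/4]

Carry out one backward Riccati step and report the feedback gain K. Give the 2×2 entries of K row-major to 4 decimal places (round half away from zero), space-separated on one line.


-0.2426 -0.3343 -0.5415 -0.2277

BᵀP = [30.7500 -18.0000; 7.7500 -4.1250]
S = R + BᵀPB = [1/2 0; 0 1] + [164.2500 39.7500; 39.7500 9.8125] = [164.7500 39.7500; 39.7500 10.8125]
BᵀPA = [-61.5000 -64.1250; -15.5000 -15.7500]
K = S⁻¹·BᵀPA = [-0.2426 -0.3343; -0.5415 -0.2277]
A−BK = [-0.7306 -0.2694; -1.2413 -0.4510]
AᵀP(A−BK) = [1.6842 0.6619; 0.6619 0.2900]
P' = Q + AᵀP(A−BK) = [1.9342 0.6619; 0.6619 4.2900]
tr(P') = 6.2242


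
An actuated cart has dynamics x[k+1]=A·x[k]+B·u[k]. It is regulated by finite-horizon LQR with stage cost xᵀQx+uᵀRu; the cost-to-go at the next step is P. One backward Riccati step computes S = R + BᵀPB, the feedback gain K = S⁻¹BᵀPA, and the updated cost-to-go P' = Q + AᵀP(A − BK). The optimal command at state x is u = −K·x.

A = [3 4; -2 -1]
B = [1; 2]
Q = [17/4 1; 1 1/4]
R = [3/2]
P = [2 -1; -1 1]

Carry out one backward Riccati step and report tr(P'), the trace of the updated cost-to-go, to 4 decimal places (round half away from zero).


78.0714

BᵀP = [0.0000 1.0000]
S = R + BᵀPB = [3/2] + [2.0000] = [3.5000]
BᵀPA = [-2.0000 -1.0000]
K = S⁻¹·BᵀPA = [-0.5714 -0.2857]
A−BK = [3.5714 4.2857; -0.8571 -0.4286]
AᵀP(A−BK) = [32.8571 36.4286; 36.4286 40.7143]
P' = Q + AᵀP(A−BK) = [37.1071 37.4286; 37.4286 40.9643]
tr(P') = 78.0714


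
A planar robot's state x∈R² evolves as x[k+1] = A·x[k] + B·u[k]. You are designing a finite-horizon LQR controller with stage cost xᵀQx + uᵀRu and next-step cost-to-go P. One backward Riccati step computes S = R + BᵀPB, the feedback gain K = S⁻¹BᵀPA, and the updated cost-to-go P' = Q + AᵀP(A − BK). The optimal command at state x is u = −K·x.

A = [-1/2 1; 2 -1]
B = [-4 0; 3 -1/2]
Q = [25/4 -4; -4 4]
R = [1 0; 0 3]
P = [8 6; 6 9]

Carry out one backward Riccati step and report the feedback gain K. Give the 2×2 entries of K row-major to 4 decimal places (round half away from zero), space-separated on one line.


0.1656 -0.2527 -1.3813 0.2135

BᵀP = [-14.0000 3.0000; -3.0000 -4.5000]
S = R + BᵀPB = [1 0; 0 3] + [65.0000 -1.5000; -1.5000 2.2500] = [66.0000 -1.5000; -1.5000 5.2500]
BᵀPA = [13.0000 -17.0000; -7.5000 1.5000]
K = S⁻¹·BᵀPA = [0.1656 -0.2527; -1.3813 0.2135]
A−BK = [0.1623 -0.0109; 0.8126 -0.1351]
AᵀP(A−BK) = [13.4880 -2.1133; -2.1133 0.3834]
P' = Q + AᵀP(A−BK) = [19.7380 -6.1133; -6.1133 4.3834]
tr(P') = 24.1215


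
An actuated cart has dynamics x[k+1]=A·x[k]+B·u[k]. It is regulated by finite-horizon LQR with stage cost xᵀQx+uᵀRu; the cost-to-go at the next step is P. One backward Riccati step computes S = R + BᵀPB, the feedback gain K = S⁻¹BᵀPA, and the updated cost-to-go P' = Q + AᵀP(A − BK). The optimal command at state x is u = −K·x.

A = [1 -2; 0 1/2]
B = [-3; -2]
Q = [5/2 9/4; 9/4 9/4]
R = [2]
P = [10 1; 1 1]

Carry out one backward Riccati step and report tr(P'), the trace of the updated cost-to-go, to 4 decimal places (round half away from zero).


8.4977

BᵀP = [-32.0000 -5.0000]
S = R + BᵀPB = [2] + [106.0000] = [108.0000]
BᵀPA = [-32.0000 61.5000]
K = S⁻¹·BᵀPA = [-0.2963 0.5694]
A−BK = [0.1111 -0.2917; -0.5926 1.6389]
AᵀP(A−BK) = [0.5185 -1.2778; -1.2778 3.2292]
P' = Q + AᵀP(A−BK) = [3.0185 0.9722; 0.9722 5.4792]
tr(P') = 8.4977


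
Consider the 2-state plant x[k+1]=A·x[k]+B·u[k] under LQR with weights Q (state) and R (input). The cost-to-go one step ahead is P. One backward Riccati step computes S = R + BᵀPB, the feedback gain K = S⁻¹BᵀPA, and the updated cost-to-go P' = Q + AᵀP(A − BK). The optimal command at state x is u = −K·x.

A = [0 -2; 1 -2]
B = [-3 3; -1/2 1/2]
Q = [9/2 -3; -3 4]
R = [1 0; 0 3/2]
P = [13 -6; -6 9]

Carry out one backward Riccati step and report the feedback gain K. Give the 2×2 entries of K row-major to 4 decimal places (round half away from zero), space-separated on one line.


0.0795 0.2651 -0.0530 -0.1767

BᵀP = [-36.0000 13.5000; 36.0000 -13.5000]
S = R + BᵀPB = [1 0; 0 3/2] + [101.2500 -101.2500; -101.2500 101.2500] = [102.2500 -101.2500; -101.2500 102.7500]
BᵀPA = [13.5000 45.0000; -13.5000 -45.0000]
K = S⁻¹·BᵀPA = [0.0795 0.2651; -0.0530 -0.1767]
A−BK = [0.3976 -0.6745; 1.0663 -1.7791]
AᵀP(A−BK) = [7.2106 -11.9647; -11.9647 20.1178]
P' = Q + AᵀP(A−BK) = [11.7106 -14.9647; -14.9647 24.1178]
tr(P') = 35.8284


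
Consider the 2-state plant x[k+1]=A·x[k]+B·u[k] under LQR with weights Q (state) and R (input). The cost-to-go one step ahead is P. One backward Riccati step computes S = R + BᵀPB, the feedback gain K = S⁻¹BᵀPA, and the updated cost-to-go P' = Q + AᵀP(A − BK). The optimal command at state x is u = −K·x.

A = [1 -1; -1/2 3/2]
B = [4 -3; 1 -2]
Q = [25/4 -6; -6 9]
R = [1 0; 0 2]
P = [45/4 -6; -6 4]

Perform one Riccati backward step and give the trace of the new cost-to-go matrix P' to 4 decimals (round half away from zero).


BᵀP = [39.0000 -20.0000; -21.7500 10.0000]
S = R + BᵀPB = [1 0; 0 2] + [136.0000 -77.0000; -77.0000 45.2500] = [137.0000 -77.0000; -77.0000 47.2500]
BᵀPA = [49.0000 -69.0000; -26.7500 36.7500]
K = S⁻¹·BᵀPA = [0.4695 -0.7910; 0.1989 -0.5113]
A−BK = [-0.2811 0.6302; -0.5717 1.2685]
AᵀP(A−BK) = [0.5673 -1.1672; -1.1672 2.4598]
P' = Q + AᵀP(A−BK) = [6.8173 -7.1672; -7.1672 11.4598]
tr(P') = 18.2771

18.2771


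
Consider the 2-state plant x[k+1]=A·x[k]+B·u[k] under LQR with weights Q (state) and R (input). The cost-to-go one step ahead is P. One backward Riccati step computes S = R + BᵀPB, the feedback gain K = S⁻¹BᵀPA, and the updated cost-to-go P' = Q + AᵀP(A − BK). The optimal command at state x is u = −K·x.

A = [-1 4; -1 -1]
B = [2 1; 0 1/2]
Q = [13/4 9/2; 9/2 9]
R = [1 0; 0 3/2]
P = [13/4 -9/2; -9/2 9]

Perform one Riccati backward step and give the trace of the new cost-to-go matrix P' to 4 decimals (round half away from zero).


23.2702

BᵀP = [6.5000 -9.0000; 1.0000 0.0000]
S = R + BᵀPB = [1 0; 0 3/2] + [13.0000 2.0000; 2.0000 1.0000] = [14.0000 2.0000; 2.0000 2.5000]
BᵀPA = [2.5000 35.0000; -1.0000 4.0000]
K = S⁻¹·BᵀPA = [0.2661 2.5645; -0.6129 -0.4516]
A−BK = [-0.9194 -0.6774; -0.6935 -0.7742]
AᵀP(A−BK) = [1.9718 2.6371; 2.6371 9.0484]
P' = Q + AᵀP(A−BK) = [5.2218 7.1371; 7.1371 18.0484]
tr(P') = 23.2702


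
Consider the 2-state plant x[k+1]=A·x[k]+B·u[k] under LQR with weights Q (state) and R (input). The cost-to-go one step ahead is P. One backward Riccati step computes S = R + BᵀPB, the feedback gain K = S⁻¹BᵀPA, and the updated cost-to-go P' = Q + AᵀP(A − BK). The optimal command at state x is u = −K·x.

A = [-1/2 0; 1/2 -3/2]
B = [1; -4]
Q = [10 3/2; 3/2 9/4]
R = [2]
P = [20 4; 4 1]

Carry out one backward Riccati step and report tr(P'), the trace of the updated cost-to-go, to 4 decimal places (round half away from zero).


17.0833

BᵀP = [4.0000 0.0000]
S = R + BᵀPB = [2] + [4.0000] = [6.0000]
BᵀPA = [-2.0000 0.0000]
K = S⁻¹·BᵀPA = [-0.3333 0.0000]
A−BK = [-0.1667 0.0000; -0.8333 -1.5000]
AᵀP(A−BK) = [2.5833 2.2500; 2.2500 2.2500]
P' = Q + AᵀP(A−BK) = [12.5833 3.7500; 3.7500 4.5000]
tr(P') = 17.0833


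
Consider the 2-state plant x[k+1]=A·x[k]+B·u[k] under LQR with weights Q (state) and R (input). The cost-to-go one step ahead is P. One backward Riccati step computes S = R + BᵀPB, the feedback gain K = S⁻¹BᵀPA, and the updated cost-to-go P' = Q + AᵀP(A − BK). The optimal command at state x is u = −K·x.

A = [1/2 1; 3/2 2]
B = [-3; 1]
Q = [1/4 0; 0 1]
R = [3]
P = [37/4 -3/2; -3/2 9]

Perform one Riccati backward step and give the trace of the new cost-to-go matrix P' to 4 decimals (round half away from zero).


BᵀP = [-29.2500 13.5000]
S = R + BᵀPB = [3] + [101.2500] = [104.2500]
BᵀPA = [5.6250 -2.2500]
K = S⁻¹·BᵀPA = [0.0540 -0.0216]
A−BK = [0.6619 0.9353; 1.4460 2.0216]
AᵀP(A−BK) = [20.0090 27.9964; 27.9964 39.2014]
P' = Q + AᵀP(A−BK) = [20.2590 27.9964; 27.9964 40.2014]
tr(P') = 60.4604

60.4604


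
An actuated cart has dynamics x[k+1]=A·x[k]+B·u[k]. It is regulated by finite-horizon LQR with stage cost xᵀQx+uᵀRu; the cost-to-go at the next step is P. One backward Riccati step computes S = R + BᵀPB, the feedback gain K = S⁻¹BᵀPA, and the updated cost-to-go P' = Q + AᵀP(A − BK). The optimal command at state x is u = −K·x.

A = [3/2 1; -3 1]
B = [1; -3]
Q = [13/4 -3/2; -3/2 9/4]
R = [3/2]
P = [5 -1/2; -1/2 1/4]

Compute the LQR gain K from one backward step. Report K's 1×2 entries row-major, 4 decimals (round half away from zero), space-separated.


1.1489 0.4468

BᵀP = [6.5000 -1.2500]
S = R + BᵀPB = [3/2] + [10.2500] = [11.7500]
BᵀPA = [13.5000 5.2500]
K = S⁻¹·BᵀPA = [1.1489 0.4468]
A−BK = [0.3511 0.5532; 0.4468 2.3404]
AᵀP(A−BK) = [2.4894 1.4681; 1.4681 1.9043]
P' = Q + AᵀP(A−BK) = [5.7394 -0.0319; -0.0319 4.1543]
tr(P') = 9.8936


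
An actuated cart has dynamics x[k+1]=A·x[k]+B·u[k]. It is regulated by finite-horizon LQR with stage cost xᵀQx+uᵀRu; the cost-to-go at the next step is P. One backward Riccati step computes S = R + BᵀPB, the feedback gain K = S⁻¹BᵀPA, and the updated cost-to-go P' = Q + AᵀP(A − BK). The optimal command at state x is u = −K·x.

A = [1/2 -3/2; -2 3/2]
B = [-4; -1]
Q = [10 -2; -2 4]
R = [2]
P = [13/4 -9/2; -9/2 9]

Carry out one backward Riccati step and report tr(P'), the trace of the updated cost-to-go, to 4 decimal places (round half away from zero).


BᵀP = [-8.5000 9.0000]
S = R + BᵀPB = [2] + [25.0000] = [27.0000]
BᵀPA = [-22.2500 26.2500]
K = S⁻¹·BᵀPA = [-0.8241 0.9722]
A−BK = [-2.7963 2.3889; -2.8241 2.4722]
AᵀP(A−BK) = [27.4769 -24.6806; -24.6806 22.2917]
P' = Q + AᵀP(A−BK) = [37.4769 -26.6806; -26.6806 26.2917]
tr(P') = 63.7685

63.7685


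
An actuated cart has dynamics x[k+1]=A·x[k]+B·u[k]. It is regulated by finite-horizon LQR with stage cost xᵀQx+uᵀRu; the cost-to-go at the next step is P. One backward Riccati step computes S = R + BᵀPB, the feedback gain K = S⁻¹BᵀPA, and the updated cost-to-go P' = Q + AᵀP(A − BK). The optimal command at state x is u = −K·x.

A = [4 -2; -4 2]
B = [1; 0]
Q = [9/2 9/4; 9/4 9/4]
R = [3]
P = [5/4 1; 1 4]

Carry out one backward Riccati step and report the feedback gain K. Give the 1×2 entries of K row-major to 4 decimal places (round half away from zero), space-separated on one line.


0.2353 -0.1176

BᵀP = [1.2500 1.0000]
S = R + BᵀPB = [3] + [1.2500] = [4.2500]
BᵀPA = [1.0000 -0.5000]
K = S⁻¹·BᵀPA = [0.2353 -0.1176]
A−BK = [3.7647 -1.8824; -4.0000 2.0000]
AᵀP(A−BK) = [51.7647 -25.8824; -25.8824 12.9412]
P' = Q + AᵀP(A−BK) = [56.2647 -23.6324; -23.6324 15.1912]
tr(P') = 71.4559


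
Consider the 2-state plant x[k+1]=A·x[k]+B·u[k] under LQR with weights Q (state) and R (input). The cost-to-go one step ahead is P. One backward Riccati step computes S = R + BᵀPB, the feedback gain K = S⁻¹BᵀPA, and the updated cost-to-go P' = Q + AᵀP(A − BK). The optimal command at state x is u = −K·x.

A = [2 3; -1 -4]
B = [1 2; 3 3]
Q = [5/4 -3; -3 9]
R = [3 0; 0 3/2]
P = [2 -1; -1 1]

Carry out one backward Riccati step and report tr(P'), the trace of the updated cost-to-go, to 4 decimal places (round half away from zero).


BᵀP = [-1.0000 2.0000; 1.0000 1.0000]
S = R + BᵀPB = [3 0; 0 3/2] + [5.0000 4.0000; 4.0000 5.0000] = [8.0000 4.0000; 4.0000 6.5000]
BᵀPA = [-4.0000 -11.0000; 1.0000 -1.0000]
K = S⁻¹·BᵀPA = [-0.8333 -1.8750; 0.6667 1.0000]
A−BK = [1.5000 2.8750; -0.5000 -1.3750]
AᵀP(A−BK) = [9.0000 18.5000; 18.5000 38.3750]
P' = Q + AᵀP(A−BK) = [10.2500 15.5000; 15.5000 47.3750]
tr(P') = 57.6250

57.6250


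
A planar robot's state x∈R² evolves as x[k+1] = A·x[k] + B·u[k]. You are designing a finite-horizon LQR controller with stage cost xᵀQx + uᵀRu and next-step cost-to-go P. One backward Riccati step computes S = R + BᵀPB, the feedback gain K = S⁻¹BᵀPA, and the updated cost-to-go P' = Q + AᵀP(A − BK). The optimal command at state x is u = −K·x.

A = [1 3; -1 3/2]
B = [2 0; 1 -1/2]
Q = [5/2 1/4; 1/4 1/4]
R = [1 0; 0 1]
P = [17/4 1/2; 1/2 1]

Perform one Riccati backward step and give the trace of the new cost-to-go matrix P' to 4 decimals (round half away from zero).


6.5223

BᵀP = [9.0000 2.0000; -0.2500 -0.5000]
S = R + BᵀPB = [1 0; 0 1] + [20.0000 -1.0000; -1.0000 0.2500] = [21.0000 -1.0000; -1.0000 1.2500]
BᵀPA = [7.0000 30.0000; 0.2500 -1.5000]
K = S⁻¹·BᵀPA = [0.3564 1.4257; 0.4851 -0.0594]
A−BK = [0.2871 0.1485; -1.1139 0.0446]
AᵀP(A−BK) = [1.6337 0.5347; 0.5347 2.1386]
P' = Q + AᵀP(A−BK) = [4.1337 0.7847; 0.7847 2.3886]
tr(P') = 6.5223


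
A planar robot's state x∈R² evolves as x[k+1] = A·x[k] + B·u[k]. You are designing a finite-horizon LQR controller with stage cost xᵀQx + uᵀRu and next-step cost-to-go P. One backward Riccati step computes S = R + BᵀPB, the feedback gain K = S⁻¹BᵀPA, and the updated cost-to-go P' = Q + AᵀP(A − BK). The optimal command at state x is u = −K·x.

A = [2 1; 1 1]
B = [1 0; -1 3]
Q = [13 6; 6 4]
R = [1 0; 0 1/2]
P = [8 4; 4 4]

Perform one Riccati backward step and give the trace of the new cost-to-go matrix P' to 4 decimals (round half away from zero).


21.7123

BᵀP = [4.0000 0.0000; 12.0000 12.0000]
S = R + BᵀPB = [1 0; 0 1/2] + [4.0000 0.0000; 0.0000 36.0000] = [5.0000 0.0000; 0.0000 36.5000]
BᵀPA = [8.0000 4.0000; 36.0000 24.0000]
K = S⁻¹·BᵀPA = [1.6000 0.8000; 0.9863 0.6575]
A−BK = [0.4000 0.2000; -0.3589 -0.1726]
AᵀP(A−BK) = [3.6932 1.9288; 1.9288 1.0192]
P' = Q + AᵀP(A−BK) = [16.6932 7.9288; 7.9288 5.0192]
tr(P') = 21.7123


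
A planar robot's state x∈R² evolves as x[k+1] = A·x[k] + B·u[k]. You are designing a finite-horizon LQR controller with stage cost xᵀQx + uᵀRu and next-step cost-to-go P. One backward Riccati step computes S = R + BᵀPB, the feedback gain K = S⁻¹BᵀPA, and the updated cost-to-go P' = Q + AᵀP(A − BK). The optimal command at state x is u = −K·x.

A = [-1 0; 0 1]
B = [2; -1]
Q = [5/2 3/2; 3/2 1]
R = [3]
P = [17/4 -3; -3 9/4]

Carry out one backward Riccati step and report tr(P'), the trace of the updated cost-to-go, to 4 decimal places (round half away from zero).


BᵀP = [11.5000 -8.2500]
S = R + BᵀPB = [3] + [31.2500] = [34.2500]
BᵀPA = [-11.5000 -8.2500]
K = S⁻¹·BᵀPA = [-0.3358 -0.2409]
A−BK = [-0.3285 0.4818; -0.3358 0.7591]
AᵀP(A−BK) = [0.3887 0.2299; 0.2299 0.2628]
P' = Q + AᵀP(A−BK) = [2.8887 1.7299; 1.7299 1.2628]
tr(P') = 4.1515

4.1515


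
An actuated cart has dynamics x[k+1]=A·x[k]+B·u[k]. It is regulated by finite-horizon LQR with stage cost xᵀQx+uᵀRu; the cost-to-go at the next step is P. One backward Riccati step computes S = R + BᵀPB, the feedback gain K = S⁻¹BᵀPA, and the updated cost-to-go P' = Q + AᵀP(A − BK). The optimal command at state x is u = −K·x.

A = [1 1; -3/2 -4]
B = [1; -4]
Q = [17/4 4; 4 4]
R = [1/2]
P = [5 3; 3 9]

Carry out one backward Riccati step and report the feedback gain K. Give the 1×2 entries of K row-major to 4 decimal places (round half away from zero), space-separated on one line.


BᵀP = [-7.0000 -33.0000]
S = R + BᵀPB = [1/2] + [125.0000] = [125.5000]
BᵀPA = [42.5000 125.0000]
K = S⁻¹·BᵀPA = [0.3386 0.9960]
A−BK = [0.6614 0.0040; -0.1454 -0.0159]
AᵀP(A−BK) = [1.8576 0.1693; 0.1693 0.4980]
P' = Q + AᵀP(A−BK) = [6.1076 4.1693; 4.1693 4.4980]
tr(P') = 10.6056

0.3386 0.9960


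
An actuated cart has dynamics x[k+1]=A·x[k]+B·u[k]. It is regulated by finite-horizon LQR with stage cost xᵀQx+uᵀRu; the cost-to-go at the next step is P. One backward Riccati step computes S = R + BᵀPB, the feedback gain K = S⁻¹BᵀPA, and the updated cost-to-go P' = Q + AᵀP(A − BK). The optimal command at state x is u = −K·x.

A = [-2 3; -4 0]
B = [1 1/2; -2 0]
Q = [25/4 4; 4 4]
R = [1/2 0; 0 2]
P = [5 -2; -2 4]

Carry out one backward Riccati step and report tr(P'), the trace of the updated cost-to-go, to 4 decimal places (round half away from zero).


BᵀP = [9.0000 -10.0000; 2.5000 -1.0000]
S = R + BᵀPB = [1/2 0; 0 2] + [29.0000 4.5000; 4.5000 1.2500] = [29.5000 4.5000; 4.5000 3.2500]
BᵀPA = [22.0000 27.0000; -1.0000 7.5000]
K = S⁻¹·BᵀPA = [1.0050 0.7140; -1.6992 1.3190]
A−BK = [-2.1554 1.6264; -1.9901 1.4281]
AᵀP(A−BK) = [28.1917 -20.3901; -20.3901 15.8281]
P' = Q + AᵀP(A−BK) = [34.4417 -16.3901; -16.3901 19.8281]
tr(P') = 54.2698

54.2698


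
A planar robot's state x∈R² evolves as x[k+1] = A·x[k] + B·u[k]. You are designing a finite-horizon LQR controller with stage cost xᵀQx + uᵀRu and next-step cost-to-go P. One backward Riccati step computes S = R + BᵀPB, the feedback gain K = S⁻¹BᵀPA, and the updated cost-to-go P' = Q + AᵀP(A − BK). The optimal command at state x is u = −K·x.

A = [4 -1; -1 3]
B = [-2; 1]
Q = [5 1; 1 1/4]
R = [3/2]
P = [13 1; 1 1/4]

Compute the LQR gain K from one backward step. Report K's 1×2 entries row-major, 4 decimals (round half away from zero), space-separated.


BᵀP = [-25.0000 -1.7500]
S = R + BᵀPB = [3/2] + [48.2500] = [49.7500]
BᵀPA = [-98.2500 19.7500]
K = S⁻¹·BᵀPA = [-1.9749 0.3970]
A−BK = [0.0503 -0.2060; 0.9749 2.6030]
AᵀP(A−BK) = [6.2186 -0.7462; -0.7462 1.4095]
P' = Q + AᵀP(A−BK) = [11.2186 0.2538; 0.2538 1.6595]
tr(P') = 12.8781

-1.9749 0.3970


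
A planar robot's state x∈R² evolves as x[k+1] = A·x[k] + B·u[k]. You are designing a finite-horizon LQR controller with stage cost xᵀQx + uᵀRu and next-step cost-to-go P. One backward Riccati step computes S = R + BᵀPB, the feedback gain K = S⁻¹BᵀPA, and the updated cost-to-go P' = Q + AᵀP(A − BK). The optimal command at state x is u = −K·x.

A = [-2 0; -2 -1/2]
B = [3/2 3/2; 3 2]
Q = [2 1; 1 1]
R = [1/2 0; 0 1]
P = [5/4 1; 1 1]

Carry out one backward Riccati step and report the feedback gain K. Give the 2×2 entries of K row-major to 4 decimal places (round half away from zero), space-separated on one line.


-0.6497 -0.0895 -0.3006 -0.0210

BᵀP = [4.8750 4.5000; 3.8750 3.5000]
S = R + BᵀPB = [1/2 0; 0 1] + [20.8125 16.3125; 16.3125 12.8125] = [21.3125 16.3125; 16.3125 13.8125]
BᵀPA = [-18.7500 -2.2500; -14.7500 -1.7500]
K = S⁻¹·BᵀPA = [-0.6497 -0.0895; -0.3006 -0.0210]
A−BK = [-0.5746 0.1657; 0.5503 -0.1895]
AᵀP(A−BK) = [0.3845 0.0122; 0.0122 0.0119]
P' = Q + AᵀP(A−BK) = [2.3845 1.0122; 1.0122 1.0119]
tr(P') = 3.3964


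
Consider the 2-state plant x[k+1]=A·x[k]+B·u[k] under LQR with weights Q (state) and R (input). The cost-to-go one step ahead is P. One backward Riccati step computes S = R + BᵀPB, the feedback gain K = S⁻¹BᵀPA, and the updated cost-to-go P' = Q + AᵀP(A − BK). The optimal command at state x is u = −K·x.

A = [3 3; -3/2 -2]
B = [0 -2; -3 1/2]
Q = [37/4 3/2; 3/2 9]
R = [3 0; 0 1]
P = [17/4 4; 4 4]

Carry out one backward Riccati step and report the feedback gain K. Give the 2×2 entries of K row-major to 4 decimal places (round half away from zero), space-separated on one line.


-0.0857 0.0286 -0.8143 -0.7286

BᵀP = [-12.0000 -12.0000; -6.5000 -6.0000]
S = R + BᵀPB = [3 0; 0 1] + [36.0000 18.0000; 18.0000 10.0000] = [39.0000 18.0000; 18.0000 11.0000]
BᵀPA = [-18.0000 -12.0000; -10.5000 -7.5000]
K = S⁻¹·BᵀPA = [-0.0857 0.0286; -0.8143 -0.7286]
A−BK = [1.3714 1.5429; -1.3500 -1.5500]
AᵀP(A−BK) = [1.1571 1.1143; 1.1143 1.1286]
P' = Q + AᵀP(A−BK) = [10.4071 2.6143; 2.6143 10.1286]
tr(P') = 20.5357


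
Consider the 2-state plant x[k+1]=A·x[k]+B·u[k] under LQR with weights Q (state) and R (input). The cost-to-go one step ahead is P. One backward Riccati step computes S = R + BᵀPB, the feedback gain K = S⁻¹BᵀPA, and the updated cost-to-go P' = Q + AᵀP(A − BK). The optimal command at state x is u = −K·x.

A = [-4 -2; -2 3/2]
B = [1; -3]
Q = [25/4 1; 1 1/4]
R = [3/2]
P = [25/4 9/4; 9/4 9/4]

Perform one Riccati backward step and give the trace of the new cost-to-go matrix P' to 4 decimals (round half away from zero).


BᵀP = [-0.5000 -4.5000]
S = R + BᵀPB = [3/2] + [13.0000] = [14.5000]
BᵀPA = [11.0000 -5.7500]
K = S⁻¹·BᵀPA = [0.7586 -0.3966]
A−BK = [-4.7586 -1.6034; 0.2759 0.3103]
AᵀP(A−BK) = [136.6552 43.1121; 43.1121 14.2823]
P' = Q + AᵀP(A−BK) = [142.9052 44.1121; 44.1121 14.5323]
tr(P') = 157.4375

157.4375


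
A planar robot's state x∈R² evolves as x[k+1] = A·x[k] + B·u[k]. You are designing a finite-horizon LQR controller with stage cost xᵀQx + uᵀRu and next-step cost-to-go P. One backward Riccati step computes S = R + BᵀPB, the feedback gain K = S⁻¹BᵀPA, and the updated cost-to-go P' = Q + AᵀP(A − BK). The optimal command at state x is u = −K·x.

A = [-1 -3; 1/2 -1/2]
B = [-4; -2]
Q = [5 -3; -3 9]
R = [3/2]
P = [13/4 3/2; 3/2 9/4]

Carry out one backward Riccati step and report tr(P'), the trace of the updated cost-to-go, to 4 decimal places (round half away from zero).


16.5079

BᵀP = [-16.0000 -10.5000]
S = R + BᵀPB = [3/2] + [85.0000] = [86.5000]
BᵀPA = [10.7500 53.2500]
K = S⁻¹·BᵀPA = [0.1243 0.6156]
A−BK = [-0.5029 -0.5376; 0.7486 0.7312]
AᵀP(A−BK) = [0.9765 1.0697; 1.0697 1.5314]
P' = Q + AᵀP(A−BK) = [5.9765 -1.9303; -1.9303 10.5314]
tr(P') = 16.5079


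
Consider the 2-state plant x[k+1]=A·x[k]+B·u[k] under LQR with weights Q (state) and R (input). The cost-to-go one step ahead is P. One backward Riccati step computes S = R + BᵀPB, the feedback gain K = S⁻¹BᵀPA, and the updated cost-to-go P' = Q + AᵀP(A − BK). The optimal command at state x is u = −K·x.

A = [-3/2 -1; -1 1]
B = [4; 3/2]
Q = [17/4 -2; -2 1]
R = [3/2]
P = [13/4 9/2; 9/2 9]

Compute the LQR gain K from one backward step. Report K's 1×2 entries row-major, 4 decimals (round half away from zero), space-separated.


BᵀP = [19.7500 31.5000]
S = R + BᵀPB = [3/2] + [126.2500] = [127.7500]
BᵀPA = [-61.1250 11.7500]
K = S⁻¹·BᵀPA = [-0.4785 0.0920]
A−BK = [0.4139 -1.3679; -0.2823 0.8620]
AᵀP(A−BK) = [0.5658 -0.7529; -0.7529 2.1693]
P' = Q + AᵀP(A−BK) = [4.8158 -2.7529; -2.7529 3.1693]
tr(P') = 7.9851

-0.4785 0.0920


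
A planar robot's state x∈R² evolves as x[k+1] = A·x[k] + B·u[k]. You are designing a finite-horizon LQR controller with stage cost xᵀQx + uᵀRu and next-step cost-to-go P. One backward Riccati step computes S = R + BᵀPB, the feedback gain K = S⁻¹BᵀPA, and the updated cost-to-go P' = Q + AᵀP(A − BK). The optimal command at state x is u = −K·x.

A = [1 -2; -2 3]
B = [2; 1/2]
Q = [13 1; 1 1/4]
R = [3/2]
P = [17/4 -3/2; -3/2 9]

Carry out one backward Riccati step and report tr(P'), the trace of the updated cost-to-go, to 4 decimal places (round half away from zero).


BᵀP = [7.7500 1.5000]
S = R + BᵀPB = [3/2] + [16.2500] = [17.7500]
BᵀPA = [4.7500 -11.0000]
K = S⁻¹·BᵀPA = [0.2676 -0.6197]
A−BK = [0.4648 -0.7606; -2.1338 3.3099]
AᵀP(A−BK) = [44.9789 -70.0563; -70.0563 109.1831]
P' = Q + AᵀP(A−BK) = [57.9789 -69.0563; -69.0563 109.4331]
tr(P') = 167.4120

167.4120


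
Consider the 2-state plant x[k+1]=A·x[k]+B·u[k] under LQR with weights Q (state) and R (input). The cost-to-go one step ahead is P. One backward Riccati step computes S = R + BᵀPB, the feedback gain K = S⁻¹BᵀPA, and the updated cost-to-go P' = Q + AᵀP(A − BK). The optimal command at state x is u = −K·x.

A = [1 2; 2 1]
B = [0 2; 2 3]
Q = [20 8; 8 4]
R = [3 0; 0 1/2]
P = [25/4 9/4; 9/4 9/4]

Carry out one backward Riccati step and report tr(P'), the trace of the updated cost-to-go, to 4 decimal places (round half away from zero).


25.7444

BᵀP = [4.5000 4.5000; 19.2500 11.2500]
S = R + BᵀPB = [3 0; 0 1/2] + [9.0000 22.5000; 22.5000 72.2500] = [12.0000 22.5000; 22.5000 72.7500]
BᵀPA = [13.5000 13.5000; 41.7500 49.7500]
K = S⁻¹·BᵀPA = [0.1166 -0.3742; 0.5378 0.7996]
A−BK = [-0.0757 0.4008; 0.1534 -0.6503]
AᵀP(A−BK) = [0.2219 -0.0808; -0.0808 1.5225]
P' = Q + AᵀP(A−BK) = [20.2219 7.9192; 7.9192 5.5225]
tr(P') = 25.7444


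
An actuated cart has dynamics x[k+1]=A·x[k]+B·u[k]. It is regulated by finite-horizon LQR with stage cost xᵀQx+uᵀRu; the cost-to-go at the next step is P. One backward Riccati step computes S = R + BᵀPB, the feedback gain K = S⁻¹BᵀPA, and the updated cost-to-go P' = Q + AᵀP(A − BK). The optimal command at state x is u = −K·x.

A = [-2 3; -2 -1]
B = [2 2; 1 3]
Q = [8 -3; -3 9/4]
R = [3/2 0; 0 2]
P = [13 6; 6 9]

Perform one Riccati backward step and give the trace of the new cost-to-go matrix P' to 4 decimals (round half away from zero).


BᵀP = [32.0000 21.0000; 44.0000 39.0000]
S = R + BᵀPB = [3/2 0; 0 2] + [85.0000 127.0000; 127.0000 205.0000] = [86.5000 127.0000; 127.0000 207.0000]
BᵀPA = [-106.0000 75.0000; -166.0000 93.0000]
K = S⁻¹·BᵀPA = [-0.4841 2.0906; -0.5049 -0.8334]
A−BK = [-0.0220 0.4855; -0.0011 -0.5905]
AᵀP(A−BK) = [0.8680 -0.7346; -0.7346 10.7073]
P' = Q + AᵀP(A−BK) = [8.8680 -3.7346; -3.7346 12.9573]
tr(P') = 21.8253

21.8253


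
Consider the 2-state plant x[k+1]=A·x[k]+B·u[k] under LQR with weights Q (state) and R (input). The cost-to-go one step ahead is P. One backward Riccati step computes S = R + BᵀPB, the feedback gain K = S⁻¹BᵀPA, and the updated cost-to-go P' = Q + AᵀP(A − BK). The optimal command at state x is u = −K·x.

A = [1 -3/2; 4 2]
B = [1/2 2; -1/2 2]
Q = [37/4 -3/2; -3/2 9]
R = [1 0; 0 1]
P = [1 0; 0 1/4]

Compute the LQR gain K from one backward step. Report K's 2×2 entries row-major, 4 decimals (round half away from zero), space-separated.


-0.4103 -0.6154 0.7179 -0.2564

BᵀP = [0.5000 -0.1250; 2.0000 0.5000]
S = R + BᵀPB = [1 0; 0 1] + [0.3125 0.7500; 0.7500 5.0000] = [1.3125 0.7500; 0.7500 6.0000]
BᵀPA = [0.0000 -1.0000; 4.0000 -2.0000]
K = S⁻¹·BᵀPA = [-0.4103 -0.6154; 0.7179 -0.2564]
A−BK = [-0.2308 -0.6795; 2.3590 2.2051]
AᵀP(A−BK) = [2.1282 1.5256; 1.5256 2.1218]
P' = Q + AᵀP(A−BK) = [11.3782 0.0256; 0.0256 11.1218]
tr(P') = 22.5000
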